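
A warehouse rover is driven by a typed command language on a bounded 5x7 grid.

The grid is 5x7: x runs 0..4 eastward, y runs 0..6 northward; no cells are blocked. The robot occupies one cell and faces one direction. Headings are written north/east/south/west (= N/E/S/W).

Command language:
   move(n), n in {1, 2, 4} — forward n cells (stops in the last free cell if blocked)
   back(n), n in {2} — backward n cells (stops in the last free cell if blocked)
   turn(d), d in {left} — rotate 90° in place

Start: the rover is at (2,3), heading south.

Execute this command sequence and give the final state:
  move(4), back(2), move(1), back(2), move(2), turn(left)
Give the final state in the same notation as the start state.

at (2,1), heading east

t0: at (2,3), heading south
1. move(4) → at (2,0), heading south
2. back(2) → at (2,2), heading south
3. move(1) → at (2,1), heading south
4. back(2) → at (2,3), heading south
5. move(2) → at (2,1), heading south
6. turn(left) → at (2,1), heading east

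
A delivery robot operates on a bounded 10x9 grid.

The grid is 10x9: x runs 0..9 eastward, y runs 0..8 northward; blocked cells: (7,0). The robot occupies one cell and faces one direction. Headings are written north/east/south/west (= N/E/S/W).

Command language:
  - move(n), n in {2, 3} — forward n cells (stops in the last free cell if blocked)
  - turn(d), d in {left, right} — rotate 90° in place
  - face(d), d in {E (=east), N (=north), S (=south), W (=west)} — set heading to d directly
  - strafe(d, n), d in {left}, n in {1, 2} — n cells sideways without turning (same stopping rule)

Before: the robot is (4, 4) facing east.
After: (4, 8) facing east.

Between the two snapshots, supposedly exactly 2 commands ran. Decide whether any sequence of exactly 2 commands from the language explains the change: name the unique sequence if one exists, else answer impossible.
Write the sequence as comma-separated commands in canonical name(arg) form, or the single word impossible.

key: heading stays E — no command in the sequence turns
initial: (4, 4) facing east
step 1 (strafe(left, 2)): (4, 6) facing east
step 2 (strafe(left, 2)): (4, 8) facing east
no rival 2-sequence matches.

strafe(left, 2), strafe(left, 2)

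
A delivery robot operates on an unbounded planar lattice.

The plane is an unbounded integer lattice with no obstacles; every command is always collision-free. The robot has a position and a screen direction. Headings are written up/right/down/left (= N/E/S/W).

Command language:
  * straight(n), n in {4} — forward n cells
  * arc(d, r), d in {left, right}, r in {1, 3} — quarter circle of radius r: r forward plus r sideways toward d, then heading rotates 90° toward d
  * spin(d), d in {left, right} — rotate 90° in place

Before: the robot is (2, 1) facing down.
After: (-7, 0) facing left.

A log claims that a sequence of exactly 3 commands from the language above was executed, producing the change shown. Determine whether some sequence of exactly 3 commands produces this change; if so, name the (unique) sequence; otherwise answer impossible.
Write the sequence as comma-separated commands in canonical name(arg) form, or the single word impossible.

key: position moved to (-7,0) AND the heading swung to W — translation plus rotation needed
begin: (2, 1) facing down
[1] after arc(right, 1): (1, 0) facing left
[2] after straight(4): (-3, 0) facing left
[3] after straight(4): (-7, 0) facing left
no other 3-command option fits: unique.

arc(right, 1), straight(4), straight(4)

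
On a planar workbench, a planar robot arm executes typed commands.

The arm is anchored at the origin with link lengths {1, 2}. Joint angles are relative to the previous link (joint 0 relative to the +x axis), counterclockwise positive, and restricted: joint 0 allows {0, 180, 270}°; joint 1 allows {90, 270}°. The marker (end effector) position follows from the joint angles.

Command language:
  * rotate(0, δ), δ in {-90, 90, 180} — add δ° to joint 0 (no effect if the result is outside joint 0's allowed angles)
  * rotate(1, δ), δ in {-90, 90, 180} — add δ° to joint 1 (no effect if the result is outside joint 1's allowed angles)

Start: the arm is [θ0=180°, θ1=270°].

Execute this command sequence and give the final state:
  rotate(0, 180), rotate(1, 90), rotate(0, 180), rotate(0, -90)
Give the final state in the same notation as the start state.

[θ0=180°, θ1=270°]

t0: [θ0=180°, θ1=270°]
[1] after rotate(0, 180): [θ0=0°, θ1=270°]
[2] after rotate(1, 90): [θ0=0°, θ1=270°]
[3] after rotate(0, 180): [θ0=180°, θ1=270°]
[4] after rotate(0, -90): [θ0=180°, θ1=270°]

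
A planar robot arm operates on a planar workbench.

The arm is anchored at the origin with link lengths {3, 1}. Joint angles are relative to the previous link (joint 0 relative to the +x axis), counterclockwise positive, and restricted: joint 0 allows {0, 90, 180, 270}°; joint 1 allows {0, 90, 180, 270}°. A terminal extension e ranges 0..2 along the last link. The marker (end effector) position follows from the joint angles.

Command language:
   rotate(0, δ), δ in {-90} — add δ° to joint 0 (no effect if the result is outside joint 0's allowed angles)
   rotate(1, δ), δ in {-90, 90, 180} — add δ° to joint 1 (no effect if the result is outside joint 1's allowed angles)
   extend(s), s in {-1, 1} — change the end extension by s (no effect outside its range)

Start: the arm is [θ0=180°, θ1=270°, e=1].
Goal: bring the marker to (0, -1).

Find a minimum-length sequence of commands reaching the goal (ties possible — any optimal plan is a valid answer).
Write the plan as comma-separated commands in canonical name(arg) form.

from: [θ0=180°, θ1=270°, e=1]
1. rotate(0, -90) → [θ0=90°, θ1=270°, e=1]
2. rotate(0, -90) → [θ0=0°, θ1=270°, e=1]
3. rotate(0, -90) → [θ0=270°, θ1=270°, e=1]
4. rotate(1, -90) → [θ0=270°, θ1=180°, e=1]
nothing shorter than 4 reaches the goal.

rotate(0, -90), rotate(0, -90), rotate(0, -90), rotate(1, -90)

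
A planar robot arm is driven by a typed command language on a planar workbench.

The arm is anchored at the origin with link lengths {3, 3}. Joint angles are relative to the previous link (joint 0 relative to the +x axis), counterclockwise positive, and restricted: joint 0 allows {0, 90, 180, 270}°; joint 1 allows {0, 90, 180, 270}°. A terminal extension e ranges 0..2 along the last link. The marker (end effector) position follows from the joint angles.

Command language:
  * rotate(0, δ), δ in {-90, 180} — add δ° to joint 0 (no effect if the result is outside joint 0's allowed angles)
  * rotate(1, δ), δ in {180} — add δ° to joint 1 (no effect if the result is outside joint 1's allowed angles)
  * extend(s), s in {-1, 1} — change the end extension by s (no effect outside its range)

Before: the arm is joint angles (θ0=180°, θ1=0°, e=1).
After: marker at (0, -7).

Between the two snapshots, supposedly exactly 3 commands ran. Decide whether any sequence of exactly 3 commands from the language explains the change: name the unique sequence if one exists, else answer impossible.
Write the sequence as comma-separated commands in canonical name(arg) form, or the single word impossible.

t0: joint angles (θ0=180°, θ1=0°, e=1)
t=1 rotate(0, -90) ⇒ joint angles (θ0=90°, θ1=0°, e=1)
t=2 rotate(0, -90) ⇒ joint angles (θ0=0°, θ1=0°, e=1)
t=3 rotate(0, -90) ⇒ joint angles (θ0=270°, θ1=0°, e=1)
uniquely the one of 125 3-step routes that fits.

rotate(0, -90), rotate(0, -90), rotate(0, -90)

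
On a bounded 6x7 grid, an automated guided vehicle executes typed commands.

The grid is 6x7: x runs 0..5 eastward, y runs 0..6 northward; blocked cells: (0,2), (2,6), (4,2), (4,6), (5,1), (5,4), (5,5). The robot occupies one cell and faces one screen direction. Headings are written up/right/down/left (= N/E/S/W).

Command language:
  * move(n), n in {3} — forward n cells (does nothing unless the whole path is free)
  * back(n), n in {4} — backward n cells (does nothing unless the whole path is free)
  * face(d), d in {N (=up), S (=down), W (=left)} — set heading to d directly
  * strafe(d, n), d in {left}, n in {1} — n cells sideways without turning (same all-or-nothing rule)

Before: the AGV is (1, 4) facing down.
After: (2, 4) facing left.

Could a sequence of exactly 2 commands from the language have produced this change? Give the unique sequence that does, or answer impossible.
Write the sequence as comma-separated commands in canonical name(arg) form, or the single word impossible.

strafe(left, 1), face(W)

key: cell and facing (now W) both changed — the 2 commands mix motion and turning
t0: (1, 4) facing down
1. strafe(left, 1) → (2, 4) facing down
2. face(W) → (2, 4) facing left
no other 2-command option fits: unique.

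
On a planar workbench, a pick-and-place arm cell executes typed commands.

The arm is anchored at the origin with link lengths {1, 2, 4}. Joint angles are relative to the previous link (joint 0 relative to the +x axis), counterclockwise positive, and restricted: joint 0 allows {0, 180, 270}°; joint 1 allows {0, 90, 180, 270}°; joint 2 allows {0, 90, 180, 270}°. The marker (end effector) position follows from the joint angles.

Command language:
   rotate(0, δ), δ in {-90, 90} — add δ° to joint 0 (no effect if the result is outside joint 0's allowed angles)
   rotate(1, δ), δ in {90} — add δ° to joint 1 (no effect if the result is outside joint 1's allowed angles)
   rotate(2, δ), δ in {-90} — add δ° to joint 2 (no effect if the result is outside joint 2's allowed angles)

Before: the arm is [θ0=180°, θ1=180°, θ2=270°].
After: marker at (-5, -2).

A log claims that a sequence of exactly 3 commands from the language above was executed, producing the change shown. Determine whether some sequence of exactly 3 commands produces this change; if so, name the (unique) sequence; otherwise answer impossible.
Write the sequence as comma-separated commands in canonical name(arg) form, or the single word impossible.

rotate(1, 90), rotate(1, 90), rotate(1, 90)

t0: [θ0=180°, θ1=180°, θ2=270°]
[1] after rotate(1, 90): [θ0=180°, θ1=270°, θ2=270°]
[2] after rotate(1, 90): [θ0=180°, θ1=0°, θ2=270°]
[3] after rotate(1, 90): [θ0=180°, θ1=90°, θ2=270°]
no other 3-command option fits: unique.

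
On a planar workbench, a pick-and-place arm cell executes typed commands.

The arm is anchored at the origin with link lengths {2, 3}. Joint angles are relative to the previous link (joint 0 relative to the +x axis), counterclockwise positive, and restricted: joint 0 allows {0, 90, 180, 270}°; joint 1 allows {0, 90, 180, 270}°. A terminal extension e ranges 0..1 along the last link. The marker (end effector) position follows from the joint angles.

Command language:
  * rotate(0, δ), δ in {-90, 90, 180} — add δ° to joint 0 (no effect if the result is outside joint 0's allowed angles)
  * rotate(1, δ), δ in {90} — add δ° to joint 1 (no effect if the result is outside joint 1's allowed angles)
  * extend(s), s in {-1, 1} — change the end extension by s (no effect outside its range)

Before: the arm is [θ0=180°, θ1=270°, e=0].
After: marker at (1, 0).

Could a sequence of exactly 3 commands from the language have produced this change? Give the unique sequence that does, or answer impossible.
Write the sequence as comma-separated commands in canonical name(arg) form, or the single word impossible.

rotate(1, 90), rotate(1, 90), rotate(1, 90)

start: [θ0=180°, θ1=270°, e=0]
step 1 (rotate(1, 90)): [θ0=180°, θ1=0°, e=0]
step 2 (rotate(1, 90)): [θ0=180°, θ1=90°, e=0]
step 3 (rotate(1, 90)): [θ0=180°, θ1=180°, e=0]
uniquely the one of 216 3-step routes that fits.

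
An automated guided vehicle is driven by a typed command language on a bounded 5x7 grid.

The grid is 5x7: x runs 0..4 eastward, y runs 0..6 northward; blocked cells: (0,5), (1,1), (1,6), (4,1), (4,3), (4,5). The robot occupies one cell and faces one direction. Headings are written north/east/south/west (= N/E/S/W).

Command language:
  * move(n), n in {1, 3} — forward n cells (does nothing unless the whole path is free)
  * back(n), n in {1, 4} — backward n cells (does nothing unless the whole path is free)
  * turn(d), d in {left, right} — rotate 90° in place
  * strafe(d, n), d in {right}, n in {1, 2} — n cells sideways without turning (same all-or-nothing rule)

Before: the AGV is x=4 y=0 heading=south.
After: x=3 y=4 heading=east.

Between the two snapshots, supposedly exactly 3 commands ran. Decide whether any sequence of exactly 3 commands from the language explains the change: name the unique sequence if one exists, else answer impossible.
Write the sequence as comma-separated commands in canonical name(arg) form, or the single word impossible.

key: cell and facing (now E) both changed — the 3 commands mix motion and turning
begin: x=4 y=0 heading=south
step 1 (strafe(right, 1)): x=3 y=0 heading=south
step 2 (back(4)): x=3 y=4 heading=south
step 3 (turn(left)): x=3 y=4 heading=east
uniquely the one of 512 3-step routes that fits.

strafe(right, 1), back(4), turn(left)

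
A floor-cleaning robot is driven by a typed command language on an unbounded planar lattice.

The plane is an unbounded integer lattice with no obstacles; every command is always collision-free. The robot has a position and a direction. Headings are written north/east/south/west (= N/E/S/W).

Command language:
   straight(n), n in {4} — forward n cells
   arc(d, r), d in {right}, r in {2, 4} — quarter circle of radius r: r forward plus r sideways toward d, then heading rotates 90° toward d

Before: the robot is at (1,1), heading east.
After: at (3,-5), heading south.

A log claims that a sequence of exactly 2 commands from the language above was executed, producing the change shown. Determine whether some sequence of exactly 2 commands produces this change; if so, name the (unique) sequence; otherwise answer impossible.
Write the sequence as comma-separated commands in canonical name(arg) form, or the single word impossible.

arc(right, 2), straight(4)

key: running straight(4) before arc(right, 2) would end elsewhere — order is forced
begin: at (1,1), heading east
1. arc(right, 2) → at (3,-1), heading south
2. straight(4) → at (3,-5), heading south
all 9 alternatives checked — unique.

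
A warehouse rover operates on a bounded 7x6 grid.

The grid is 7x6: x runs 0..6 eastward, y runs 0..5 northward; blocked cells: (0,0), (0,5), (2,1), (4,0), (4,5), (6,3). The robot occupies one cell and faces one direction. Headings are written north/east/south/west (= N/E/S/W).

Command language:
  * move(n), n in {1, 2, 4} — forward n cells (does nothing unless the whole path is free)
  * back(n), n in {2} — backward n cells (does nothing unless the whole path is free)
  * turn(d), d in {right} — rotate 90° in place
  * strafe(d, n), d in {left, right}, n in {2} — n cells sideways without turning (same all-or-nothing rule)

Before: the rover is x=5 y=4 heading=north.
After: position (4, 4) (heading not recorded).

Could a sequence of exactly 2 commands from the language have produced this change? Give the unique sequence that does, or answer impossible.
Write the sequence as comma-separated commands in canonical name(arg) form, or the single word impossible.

every 2-command combo misses the target.

impossible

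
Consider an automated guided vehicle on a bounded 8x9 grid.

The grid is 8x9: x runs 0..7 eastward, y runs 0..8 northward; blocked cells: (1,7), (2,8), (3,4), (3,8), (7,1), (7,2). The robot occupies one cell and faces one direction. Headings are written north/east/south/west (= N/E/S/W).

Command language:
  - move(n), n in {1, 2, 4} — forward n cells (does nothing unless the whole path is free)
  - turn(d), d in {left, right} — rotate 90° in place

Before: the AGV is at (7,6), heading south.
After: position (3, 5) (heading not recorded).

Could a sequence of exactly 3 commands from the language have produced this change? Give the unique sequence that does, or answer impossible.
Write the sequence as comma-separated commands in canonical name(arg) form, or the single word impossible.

key: order matters: swapping move(1) and move(4) lands elsewhere
begin: at (7,6), heading south
step 1 (move(1)): at (7,5), heading south
step 2 (turn(right)): at (7,5), heading west
step 3 (move(4)): at (3,5), heading west
all 125 alternatives checked — unique.

move(1), turn(right), move(4)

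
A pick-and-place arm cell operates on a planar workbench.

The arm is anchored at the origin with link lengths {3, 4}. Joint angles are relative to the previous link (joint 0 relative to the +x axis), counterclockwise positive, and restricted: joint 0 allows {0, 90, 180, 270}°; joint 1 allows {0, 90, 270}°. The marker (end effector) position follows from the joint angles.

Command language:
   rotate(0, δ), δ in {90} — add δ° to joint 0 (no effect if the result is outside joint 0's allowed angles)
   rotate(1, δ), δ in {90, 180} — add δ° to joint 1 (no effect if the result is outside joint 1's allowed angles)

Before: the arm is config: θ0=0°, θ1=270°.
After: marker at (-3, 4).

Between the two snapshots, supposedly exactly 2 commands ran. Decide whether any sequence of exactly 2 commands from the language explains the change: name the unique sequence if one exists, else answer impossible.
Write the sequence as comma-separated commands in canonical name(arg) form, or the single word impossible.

rotate(0, 90), rotate(0, 90)

begin: config: θ0=0°, θ1=270°
[1] after rotate(0, 90): config: θ0=90°, θ1=270°
[2] after rotate(0, 90): config: θ0=180°, θ1=270°
no rival 2-sequence matches.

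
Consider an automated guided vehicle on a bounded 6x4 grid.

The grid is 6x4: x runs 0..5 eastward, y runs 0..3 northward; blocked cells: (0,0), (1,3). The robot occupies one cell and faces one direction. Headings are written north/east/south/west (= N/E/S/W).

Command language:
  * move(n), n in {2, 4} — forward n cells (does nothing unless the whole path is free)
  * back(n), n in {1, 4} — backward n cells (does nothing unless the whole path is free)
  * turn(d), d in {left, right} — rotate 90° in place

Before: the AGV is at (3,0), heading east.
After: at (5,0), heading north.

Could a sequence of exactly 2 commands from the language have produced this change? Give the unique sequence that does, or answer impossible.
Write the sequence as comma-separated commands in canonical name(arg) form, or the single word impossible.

move(2), turn(left)

key: running turn(left) before move(2) would end elsewhere — order is forced
start: at (3,0), heading east
step 1 (move(2)): at (5,0), heading east
step 2 (turn(left)): at (5,0), heading north
no other 2-command option fits: unique.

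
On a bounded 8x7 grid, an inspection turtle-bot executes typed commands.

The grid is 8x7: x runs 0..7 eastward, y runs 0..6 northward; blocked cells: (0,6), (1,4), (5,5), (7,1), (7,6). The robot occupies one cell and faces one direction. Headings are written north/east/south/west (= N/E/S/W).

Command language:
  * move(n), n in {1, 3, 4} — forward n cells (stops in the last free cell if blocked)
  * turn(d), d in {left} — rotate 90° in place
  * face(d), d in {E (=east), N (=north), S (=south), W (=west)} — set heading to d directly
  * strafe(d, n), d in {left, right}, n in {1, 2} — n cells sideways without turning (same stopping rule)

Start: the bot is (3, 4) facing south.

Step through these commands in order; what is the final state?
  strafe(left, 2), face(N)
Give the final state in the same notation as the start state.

t0: (3, 4) facing south
t=1 strafe(left, 2) ⇒ (5, 4) facing south
t=2 face(N) ⇒ (5, 4) facing north

(5, 4) facing north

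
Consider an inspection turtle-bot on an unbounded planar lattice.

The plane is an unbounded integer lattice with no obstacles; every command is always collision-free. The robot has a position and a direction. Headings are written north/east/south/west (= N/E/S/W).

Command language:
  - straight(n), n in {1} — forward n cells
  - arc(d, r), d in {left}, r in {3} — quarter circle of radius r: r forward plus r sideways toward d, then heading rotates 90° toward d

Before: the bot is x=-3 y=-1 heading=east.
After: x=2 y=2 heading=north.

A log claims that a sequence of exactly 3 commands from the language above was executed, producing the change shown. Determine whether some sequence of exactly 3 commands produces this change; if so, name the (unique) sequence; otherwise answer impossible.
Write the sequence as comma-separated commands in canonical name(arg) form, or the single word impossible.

key: position moved to (2,2) AND the heading swung to N — translation plus rotation needed
from: x=-3 y=-1 heading=east
[1] after straight(1): x=-2 y=-1 heading=east
[2] after straight(1): x=-1 y=-1 heading=east
[3] after arc(left, 3): x=2 y=2 heading=north
no other 3-command option fits: unique.

straight(1), straight(1), arc(left, 3)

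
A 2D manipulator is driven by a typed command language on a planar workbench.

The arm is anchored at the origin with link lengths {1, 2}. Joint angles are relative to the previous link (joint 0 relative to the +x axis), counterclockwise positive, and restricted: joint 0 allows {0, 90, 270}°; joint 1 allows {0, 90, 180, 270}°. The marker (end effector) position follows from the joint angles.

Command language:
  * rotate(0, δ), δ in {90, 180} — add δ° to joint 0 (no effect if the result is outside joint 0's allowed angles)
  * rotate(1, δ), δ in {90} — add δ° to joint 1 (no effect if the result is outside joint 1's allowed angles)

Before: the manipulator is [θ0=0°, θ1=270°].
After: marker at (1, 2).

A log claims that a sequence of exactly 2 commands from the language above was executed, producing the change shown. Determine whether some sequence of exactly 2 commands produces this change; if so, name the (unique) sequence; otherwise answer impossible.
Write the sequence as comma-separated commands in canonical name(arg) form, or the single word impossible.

t0: [θ0=0°, θ1=270°]
1. rotate(1, 90) → [θ0=0°, θ1=0°]
2. rotate(1, 90) → [θ0=0°, θ1=90°]
no other 2-command option fits: unique.

rotate(1, 90), rotate(1, 90)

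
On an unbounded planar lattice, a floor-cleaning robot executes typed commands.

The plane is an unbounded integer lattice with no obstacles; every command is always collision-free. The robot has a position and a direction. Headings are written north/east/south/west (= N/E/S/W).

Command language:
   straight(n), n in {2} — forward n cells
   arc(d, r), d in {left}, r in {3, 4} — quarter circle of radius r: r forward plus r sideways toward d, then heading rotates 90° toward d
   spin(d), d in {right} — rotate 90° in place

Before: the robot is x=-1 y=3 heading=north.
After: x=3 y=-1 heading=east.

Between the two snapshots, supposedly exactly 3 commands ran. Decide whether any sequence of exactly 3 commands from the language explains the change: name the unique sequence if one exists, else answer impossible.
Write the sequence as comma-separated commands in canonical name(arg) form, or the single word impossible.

spin(right), spin(right), arc(left, 4)

key: order matters: swapping spin(right) and arc(left, 4) lands elsewhere
t0: x=-1 y=3 heading=north
[1] after spin(right): x=-1 y=3 heading=east
[2] after spin(right): x=-1 y=3 heading=south
[3] after arc(left, 4): x=3 y=-1 heading=east
all 64 alternatives checked — unique.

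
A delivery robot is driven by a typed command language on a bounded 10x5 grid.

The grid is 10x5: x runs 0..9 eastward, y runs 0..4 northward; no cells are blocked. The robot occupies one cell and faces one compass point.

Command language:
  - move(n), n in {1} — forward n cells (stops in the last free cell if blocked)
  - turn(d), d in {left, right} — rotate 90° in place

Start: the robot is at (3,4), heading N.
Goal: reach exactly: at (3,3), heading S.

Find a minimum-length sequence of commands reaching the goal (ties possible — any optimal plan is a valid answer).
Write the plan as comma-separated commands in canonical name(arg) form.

turn(right), turn(right), move(1)

from: at (3,4), heading N
1. turn(right) → at (3,4), heading E
2. turn(right) → at (3,4), heading S
3. move(1) → at (3,3), heading S
minimal: 3 command(s), checked below 3.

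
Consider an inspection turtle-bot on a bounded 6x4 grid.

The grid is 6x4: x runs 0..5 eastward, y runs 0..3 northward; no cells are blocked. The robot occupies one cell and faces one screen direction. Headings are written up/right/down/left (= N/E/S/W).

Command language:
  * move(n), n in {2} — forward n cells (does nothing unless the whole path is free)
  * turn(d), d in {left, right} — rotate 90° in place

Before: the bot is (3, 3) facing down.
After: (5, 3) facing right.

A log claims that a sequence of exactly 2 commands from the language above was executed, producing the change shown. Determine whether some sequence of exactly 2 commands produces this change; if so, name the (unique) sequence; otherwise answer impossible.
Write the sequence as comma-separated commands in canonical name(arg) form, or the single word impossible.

key: order matters: swapping turn(left) and move(2) lands elsewhere
begin: (3, 3) facing down
1. turn(left) → (3, 3) facing right
2. move(2) → (5, 3) facing right
all 9 alternatives checked — unique.

turn(left), move(2)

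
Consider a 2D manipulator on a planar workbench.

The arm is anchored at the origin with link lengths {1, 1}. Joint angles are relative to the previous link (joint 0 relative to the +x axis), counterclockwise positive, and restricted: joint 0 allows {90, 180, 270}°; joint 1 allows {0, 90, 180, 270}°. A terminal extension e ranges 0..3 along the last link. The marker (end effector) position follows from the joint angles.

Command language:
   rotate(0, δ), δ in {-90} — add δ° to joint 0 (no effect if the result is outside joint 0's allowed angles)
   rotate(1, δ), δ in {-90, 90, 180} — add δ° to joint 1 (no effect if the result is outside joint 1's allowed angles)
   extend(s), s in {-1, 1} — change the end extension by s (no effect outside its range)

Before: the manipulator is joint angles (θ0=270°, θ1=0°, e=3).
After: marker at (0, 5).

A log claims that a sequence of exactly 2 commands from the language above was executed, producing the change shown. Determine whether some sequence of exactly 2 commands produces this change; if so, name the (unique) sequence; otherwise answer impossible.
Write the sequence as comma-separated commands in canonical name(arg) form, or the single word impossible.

initial: joint angles (θ0=270°, θ1=0°, e=3)
step 1 (rotate(0, -90)): joint angles (θ0=180°, θ1=0°, e=3)
step 2 (rotate(0, -90)): joint angles (θ0=90°, θ1=0°, e=3)
no rival 2-sequence matches.

rotate(0, -90), rotate(0, -90)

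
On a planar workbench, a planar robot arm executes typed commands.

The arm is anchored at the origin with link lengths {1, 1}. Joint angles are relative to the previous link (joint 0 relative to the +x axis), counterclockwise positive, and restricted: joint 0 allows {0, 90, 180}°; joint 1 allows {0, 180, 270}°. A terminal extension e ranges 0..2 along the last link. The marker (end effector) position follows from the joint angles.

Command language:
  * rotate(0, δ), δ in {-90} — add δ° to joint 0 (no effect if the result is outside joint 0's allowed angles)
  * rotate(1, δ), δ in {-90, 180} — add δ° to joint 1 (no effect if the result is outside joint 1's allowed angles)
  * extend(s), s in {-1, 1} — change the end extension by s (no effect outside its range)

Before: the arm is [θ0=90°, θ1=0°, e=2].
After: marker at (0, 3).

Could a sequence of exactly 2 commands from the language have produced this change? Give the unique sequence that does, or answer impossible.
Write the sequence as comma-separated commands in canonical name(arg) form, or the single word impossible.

key: order matters: swapping extend(1) and extend(-1) lands elsewhere
start: [θ0=90°, θ1=0°, e=2]
t=1 extend(1) ⇒ [θ0=90°, θ1=0°, e=2]
t=2 extend(-1) ⇒ [θ0=90°, θ1=0°, e=1]
uniquely the one of 25 2-step routes that fits.

extend(1), extend(-1)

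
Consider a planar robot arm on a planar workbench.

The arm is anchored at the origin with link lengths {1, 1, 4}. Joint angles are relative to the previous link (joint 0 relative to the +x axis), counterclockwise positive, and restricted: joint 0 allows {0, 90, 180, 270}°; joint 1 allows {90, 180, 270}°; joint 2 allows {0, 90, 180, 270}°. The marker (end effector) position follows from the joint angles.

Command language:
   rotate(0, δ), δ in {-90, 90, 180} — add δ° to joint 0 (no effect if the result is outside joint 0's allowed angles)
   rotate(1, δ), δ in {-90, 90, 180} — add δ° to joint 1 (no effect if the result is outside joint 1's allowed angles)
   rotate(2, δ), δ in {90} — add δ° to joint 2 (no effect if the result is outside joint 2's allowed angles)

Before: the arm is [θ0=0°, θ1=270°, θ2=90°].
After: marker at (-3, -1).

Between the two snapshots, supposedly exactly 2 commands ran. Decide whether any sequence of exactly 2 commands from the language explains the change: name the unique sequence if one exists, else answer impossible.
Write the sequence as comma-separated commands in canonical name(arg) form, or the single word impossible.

rotate(2, 90), rotate(2, 90)

t0: [θ0=0°, θ1=270°, θ2=90°]
step 1 (rotate(2, 90)): [θ0=0°, θ1=270°, θ2=180°]
step 2 (rotate(2, 90)): [θ0=0°, θ1=270°, θ2=270°]
no rival 2-sequence matches.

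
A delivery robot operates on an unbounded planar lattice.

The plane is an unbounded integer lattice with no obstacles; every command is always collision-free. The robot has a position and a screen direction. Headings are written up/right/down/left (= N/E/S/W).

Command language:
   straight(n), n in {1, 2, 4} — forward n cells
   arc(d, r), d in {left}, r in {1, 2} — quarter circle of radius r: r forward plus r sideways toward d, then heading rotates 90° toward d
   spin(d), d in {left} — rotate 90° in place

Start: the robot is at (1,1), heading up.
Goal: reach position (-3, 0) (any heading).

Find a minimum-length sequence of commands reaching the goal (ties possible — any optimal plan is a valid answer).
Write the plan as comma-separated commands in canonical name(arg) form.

begin: at (1,1), heading up
t=1 arc(left, 1) ⇒ at (0,2), heading left
t=2 straight(1) ⇒ at (-1,2), heading left
t=3 arc(left, 2) ⇒ at (-3,0), heading down
no 2-step plan works, so 3 is optimal.

arc(left, 1), straight(1), arc(left, 2)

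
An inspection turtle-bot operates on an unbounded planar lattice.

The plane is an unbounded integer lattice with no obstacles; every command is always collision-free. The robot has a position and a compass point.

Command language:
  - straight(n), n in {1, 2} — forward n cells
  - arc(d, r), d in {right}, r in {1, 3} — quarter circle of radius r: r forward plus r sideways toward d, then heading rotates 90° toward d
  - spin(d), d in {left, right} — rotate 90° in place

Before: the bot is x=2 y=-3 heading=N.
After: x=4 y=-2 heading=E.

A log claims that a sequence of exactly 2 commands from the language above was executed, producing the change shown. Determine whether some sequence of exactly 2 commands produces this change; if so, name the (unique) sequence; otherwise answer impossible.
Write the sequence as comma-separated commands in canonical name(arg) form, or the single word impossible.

key: position moved to (4,-2) AND the heading swung to E — translation plus rotation needed
t0: x=2 y=-3 heading=N
t=1 arc(right, 1) ⇒ x=3 y=-2 heading=E
t=2 straight(1) ⇒ x=4 y=-2 heading=E
uniquely the one of 36 2-step routes that fits.

arc(right, 1), straight(1)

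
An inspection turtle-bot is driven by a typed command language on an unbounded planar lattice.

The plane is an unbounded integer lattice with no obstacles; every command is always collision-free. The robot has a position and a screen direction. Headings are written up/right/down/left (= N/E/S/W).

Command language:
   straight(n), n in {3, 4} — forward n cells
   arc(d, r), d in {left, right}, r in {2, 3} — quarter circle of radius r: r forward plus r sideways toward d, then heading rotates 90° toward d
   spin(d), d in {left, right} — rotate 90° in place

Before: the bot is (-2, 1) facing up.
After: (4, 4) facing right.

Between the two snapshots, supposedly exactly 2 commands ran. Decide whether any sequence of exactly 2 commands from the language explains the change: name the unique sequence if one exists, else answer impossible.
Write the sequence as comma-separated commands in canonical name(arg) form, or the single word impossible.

arc(right, 3), straight(3)

key: running straight(3) before arc(right, 3) would end elsewhere — order is forced
begin: (-2, 1) facing up
step 1 (arc(right, 3)): (1, 4) facing right
step 2 (straight(3)): (4, 4) facing right
no other 2-command option fits: unique.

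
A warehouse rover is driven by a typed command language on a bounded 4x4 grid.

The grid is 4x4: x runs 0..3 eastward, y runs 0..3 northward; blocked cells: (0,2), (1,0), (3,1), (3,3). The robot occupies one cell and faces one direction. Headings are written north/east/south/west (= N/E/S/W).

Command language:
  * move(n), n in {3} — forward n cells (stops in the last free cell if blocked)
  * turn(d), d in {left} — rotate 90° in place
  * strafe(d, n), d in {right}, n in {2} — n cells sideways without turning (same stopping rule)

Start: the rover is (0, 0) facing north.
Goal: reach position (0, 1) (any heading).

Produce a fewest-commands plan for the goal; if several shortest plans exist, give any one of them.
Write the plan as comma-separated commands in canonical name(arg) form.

t0: (0, 0) facing north
1. move(3) → (0, 1) facing north
no 0-step plan works, so 1 is optimal.

move(3)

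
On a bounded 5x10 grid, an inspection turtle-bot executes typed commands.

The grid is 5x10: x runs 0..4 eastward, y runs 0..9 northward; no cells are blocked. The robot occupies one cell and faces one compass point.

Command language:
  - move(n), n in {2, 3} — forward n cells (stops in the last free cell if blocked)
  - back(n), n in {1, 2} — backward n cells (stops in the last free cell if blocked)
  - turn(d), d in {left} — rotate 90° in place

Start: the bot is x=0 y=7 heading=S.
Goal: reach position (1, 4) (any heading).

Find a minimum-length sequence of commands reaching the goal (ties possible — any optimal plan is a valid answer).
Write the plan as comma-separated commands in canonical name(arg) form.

t0: x=0 y=7 heading=S
1. move(3) → x=0 y=4 heading=S
2. turn(left) → x=0 y=4 heading=E
3. move(2) → x=2 y=4 heading=E
4. back(1) → x=1 y=4 heading=E
minimal: 4 command(s), checked below 4.

move(3), turn(left), move(2), back(1)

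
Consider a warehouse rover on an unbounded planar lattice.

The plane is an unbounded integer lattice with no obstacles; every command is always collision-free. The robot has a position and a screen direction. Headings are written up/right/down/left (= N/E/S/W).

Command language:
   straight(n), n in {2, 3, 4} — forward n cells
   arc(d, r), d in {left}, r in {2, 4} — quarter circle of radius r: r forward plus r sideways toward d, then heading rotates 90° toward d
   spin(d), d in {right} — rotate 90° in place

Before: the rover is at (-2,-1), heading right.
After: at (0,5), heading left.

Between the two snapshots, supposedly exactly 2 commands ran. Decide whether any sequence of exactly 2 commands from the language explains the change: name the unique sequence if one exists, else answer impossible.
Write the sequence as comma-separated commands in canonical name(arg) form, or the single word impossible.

key: cell and facing (now W) both changed — the 2 commands mix motion and turning
begin: at (-2,-1), heading right
[1] after arc(left, 4): at (2,3), heading up
[2] after arc(left, 2): at (0,5), heading left
no other 2-command option fits: unique.

arc(left, 4), arc(left, 2)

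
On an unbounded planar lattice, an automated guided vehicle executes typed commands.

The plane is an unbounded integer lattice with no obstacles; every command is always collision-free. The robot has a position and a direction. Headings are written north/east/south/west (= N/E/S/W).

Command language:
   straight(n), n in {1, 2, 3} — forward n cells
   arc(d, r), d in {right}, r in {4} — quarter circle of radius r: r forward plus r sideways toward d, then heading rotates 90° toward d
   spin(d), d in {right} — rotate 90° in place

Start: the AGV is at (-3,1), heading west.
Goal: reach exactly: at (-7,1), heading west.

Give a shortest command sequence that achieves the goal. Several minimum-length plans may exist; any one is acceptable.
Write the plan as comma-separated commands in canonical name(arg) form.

straight(3), straight(1)

from: at (-3,1), heading west
1. straight(3) → at (-6,1), heading west
2. straight(1) → at (-7,1), heading west
minimal: 2 command(s), checked below 2.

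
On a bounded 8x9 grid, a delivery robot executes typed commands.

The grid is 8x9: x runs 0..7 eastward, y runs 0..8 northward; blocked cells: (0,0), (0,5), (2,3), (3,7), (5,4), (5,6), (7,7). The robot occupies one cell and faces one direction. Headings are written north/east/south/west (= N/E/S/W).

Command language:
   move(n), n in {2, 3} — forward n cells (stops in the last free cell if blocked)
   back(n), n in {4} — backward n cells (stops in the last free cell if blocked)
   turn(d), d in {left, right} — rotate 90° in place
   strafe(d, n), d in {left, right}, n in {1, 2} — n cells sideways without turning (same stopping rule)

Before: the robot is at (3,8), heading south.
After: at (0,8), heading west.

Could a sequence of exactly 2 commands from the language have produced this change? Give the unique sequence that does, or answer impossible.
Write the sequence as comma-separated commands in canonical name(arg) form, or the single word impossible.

turn(right), move(3)

key: position moved to (0,8) AND the heading swung to W — translation plus rotation needed
t0: at (3,8), heading south
[1] after turn(right): at (3,8), heading west
[2] after move(3): at (0,8), heading west
no rival 2-sequence matches.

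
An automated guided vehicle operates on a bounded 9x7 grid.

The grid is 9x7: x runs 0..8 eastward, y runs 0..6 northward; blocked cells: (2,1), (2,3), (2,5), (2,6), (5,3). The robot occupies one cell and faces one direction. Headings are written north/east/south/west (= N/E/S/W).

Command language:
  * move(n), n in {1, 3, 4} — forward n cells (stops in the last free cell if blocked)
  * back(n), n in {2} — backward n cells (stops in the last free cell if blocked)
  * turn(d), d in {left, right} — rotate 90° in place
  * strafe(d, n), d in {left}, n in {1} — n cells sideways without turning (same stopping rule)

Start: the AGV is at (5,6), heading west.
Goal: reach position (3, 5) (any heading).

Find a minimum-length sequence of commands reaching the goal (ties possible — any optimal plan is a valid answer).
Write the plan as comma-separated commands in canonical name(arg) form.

strafe(left, 1), move(3)

initial: at (5,6), heading west
step 1 (strafe(left, 1)): at (5,5), heading west
step 2 (move(3)): at (3,5), heading west
shorter routes all fall short; 2 is best.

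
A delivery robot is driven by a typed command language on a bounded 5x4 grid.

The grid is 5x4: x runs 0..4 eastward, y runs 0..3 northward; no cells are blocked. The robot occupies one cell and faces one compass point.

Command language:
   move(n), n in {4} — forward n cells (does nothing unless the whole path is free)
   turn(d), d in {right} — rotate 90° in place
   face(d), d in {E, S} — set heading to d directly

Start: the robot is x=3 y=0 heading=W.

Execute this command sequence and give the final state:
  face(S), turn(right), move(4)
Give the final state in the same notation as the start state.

begin: x=3 y=0 heading=W
t=1 face(S) ⇒ x=3 y=0 heading=S
t=2 turn(right) ⇒ x=3 y=0 heading=W
t=3 move(4) ⇒ x=3 y=0 heading=W

x=3 y=0 heading=W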